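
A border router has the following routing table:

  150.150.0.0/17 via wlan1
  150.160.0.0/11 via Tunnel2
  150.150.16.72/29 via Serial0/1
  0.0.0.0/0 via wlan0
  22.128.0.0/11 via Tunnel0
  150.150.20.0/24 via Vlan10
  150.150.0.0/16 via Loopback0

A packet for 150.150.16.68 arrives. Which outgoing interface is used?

wlan1

Routes whose prefix contains 150.150.16.68:
  0.0.0.0/0 (default, matches everything) -> wlan0
  150.150.0.0/16 (150.150.0.0 - 150.150.255.255) -> Loopback0
  150.150.0.0/17 (150.150.0.0 - 150.150.127.255) -> wlan1
More-specific entries that do NOT match:
  150.150.16.72/29 (150.150.16.72 - 150.150.16.79) does not contain 150.150.16.68
  150.150.20.0/24 (150.150.20.0 - 150.150.20.255) does not contain 150.150.16.68
Longest matching prefix is /17 -> interface wlan1.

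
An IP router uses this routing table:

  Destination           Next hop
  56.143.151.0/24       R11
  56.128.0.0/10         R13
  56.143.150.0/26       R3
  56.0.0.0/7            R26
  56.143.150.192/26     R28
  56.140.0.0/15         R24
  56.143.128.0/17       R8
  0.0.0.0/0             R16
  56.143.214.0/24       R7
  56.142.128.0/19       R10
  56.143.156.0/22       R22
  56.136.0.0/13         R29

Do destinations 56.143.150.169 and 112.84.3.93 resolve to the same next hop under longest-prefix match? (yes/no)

no

56.143.150.169: longest match 56.143.128.0/17 -> R8
112.84.3.93: longest match 0.0.0.0/0 -> R16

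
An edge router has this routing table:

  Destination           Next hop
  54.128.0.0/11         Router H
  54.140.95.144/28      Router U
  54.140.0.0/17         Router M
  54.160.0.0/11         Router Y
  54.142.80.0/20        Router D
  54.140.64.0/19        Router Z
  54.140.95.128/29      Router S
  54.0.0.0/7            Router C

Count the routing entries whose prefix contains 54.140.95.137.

Prefixes containing 54.140.95.137:
  54.0.0.0/7 (54.0.0.0 - 55.255.255.255)
  54.128.0.0/11 (54.128.0.0 - 54.159.255.255)
  54.140.0.0/17 (54.140.0.0 - 54.140.127.255)
  54.140.64.0/19 (54.140.64.0 - 54.140.95.255)
Total matching entries: 4.

4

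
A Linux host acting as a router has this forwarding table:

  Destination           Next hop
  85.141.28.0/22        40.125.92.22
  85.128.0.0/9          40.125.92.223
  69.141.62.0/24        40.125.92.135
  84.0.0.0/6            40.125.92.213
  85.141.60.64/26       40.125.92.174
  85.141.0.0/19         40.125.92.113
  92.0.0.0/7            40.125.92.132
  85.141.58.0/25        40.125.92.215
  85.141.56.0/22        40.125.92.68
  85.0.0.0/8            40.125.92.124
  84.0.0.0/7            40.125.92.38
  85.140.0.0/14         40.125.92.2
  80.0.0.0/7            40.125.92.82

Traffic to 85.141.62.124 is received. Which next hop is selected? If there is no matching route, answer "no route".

40.125.92.2

Routes whose prefix contains 85.141.62.124:
  84.0.0.0/6 (84.0.0.0 - 87.255.255.255) -> 40.125.92.213
  84.0.0.0/7 (84.0.0.0 - 85.255.255.255) -> 40.125.92.38
  85.0.0.0/8 (85.0.0.0 - 85.255.255.255) -> 40.125.92.124
  85.128.0.0/9 (85.128.0.0 - 85.255.255.255) -> 40.125.92.223
  85.140.0.0/14 (85.140.0.0 - 85.143.255.255) -> 40.125.92.2
More-specific entries that do NOT match:
  85.141.60.64/26 (85.141.60.64 - 85.141.60.127) does not contain 85.141.62.124
  85.141.58.0/25 (85.141.58.0 - 85.141.58.127) does not contain 85.141.62.124
  69.141.62.0/24 (69.141.62.0 - 69.141.62.255) does not contain 85.141.62.124
  85.141.28.0/22 (85.141.28.0 - 85.141.31.255) does not contain 85.141.62.124
  85.141.56.0/22 (85.141.56.0 - 85.141.59.255) does not contain 85.141.62.124
  85.141.0.0/19 (85.141.0.0 - 85.141.31.255) does not contain 85.141.62.124
Longest matching prefix is /14 -> next hop 40.125.92.2.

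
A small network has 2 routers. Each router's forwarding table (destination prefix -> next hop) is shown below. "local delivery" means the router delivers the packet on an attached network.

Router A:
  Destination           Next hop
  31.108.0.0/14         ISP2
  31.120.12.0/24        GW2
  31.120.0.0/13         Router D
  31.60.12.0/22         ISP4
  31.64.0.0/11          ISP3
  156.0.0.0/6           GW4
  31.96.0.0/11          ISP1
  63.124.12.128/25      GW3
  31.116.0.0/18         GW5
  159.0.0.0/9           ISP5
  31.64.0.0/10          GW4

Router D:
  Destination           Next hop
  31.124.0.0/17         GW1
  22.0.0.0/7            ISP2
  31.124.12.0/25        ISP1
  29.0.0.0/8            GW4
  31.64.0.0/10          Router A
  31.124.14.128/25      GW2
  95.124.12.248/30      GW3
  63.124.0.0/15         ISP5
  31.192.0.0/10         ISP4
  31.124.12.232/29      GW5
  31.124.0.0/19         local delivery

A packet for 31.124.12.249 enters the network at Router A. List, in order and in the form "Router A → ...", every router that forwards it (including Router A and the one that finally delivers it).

At Router A: longest match for 31.124.12.249 is 31.120.0.0/13 -> Router D
At Router D: longest match for 31.124.12.249 is 31.124.0.0/19 -> local delivery

Router A → Router D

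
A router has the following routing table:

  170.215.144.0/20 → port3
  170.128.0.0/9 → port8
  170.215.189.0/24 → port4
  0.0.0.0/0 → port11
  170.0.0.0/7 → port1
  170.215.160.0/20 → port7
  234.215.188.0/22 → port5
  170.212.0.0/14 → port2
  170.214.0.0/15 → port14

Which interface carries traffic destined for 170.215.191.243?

Routes whose prefix contains 170.215.191.243:
  0.0.0.0/0 (default, matches everything) -> port11
  170.0.0.0/7 (170.0.0.0 - 171.255.255.255) -> port1
  170.128.0.0/9 (170.128.0.0 - 170.255.255.255) -> port8
  170.212.0.0/14 (170.212.0.0 - 170.215.255.255) -> port2
  170.214.0.0/15 (170.214.0.0 - 170.215.255.255) -> port14
More-specific entries that do NOT match:
  170.215.189.0/24 (170.215.189.0 - 170.215.189.255) does not contain 170.215.191.243
  234.215.188.0/22 (234.215.188.0 - 234.215.191.255) does not contain 170.215.191.243
  170.215.144.0/20 (170.215.144.0 - 170.215.159.255) does not contain 170.215.191.243
  170.215.160.0/20 (170.215.160.0 - 170.215.175.255) does not contain 170.215.191.243
Longest matching prefix is /15 -> interface port14.

port14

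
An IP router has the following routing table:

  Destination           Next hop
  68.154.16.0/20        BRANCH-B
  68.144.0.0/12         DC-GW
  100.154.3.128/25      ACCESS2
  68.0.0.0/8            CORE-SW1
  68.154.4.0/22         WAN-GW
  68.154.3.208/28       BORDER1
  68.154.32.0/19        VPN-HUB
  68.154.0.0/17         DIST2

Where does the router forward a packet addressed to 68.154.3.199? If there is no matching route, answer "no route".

DIST2

Routes whose prefix contains 68.154.3.199:
  68.0.0.0/8 (68.0.0.0 - 68.255.255.255) -> CORE-SW1
  68.144.0.0/12 (68.144.0.0 - 68.159.255.255) -> DC-GW
  68.154.0.0/17 (68.154.0.0 - 68.154.127.255) -> DIST2
More-specific entries that do NOT match:
  68.154.3.208/28 (68.154.3.208 - 68.154.3.223) does not contain 68.154.3.199
  100.154.3.128/25 (100.154.3.128 - 100.154.3.255) does not contain 68.154.3.199
  68.154.4.0/22 (68.154.4.0 - 68.154.7.255) does not contain 68.154.3.199
  68.154.16.0/20 (68.154.16.0 - 68.154.31.255) does not contain 68.154.3.199
  68.154.32.0/19 (68.154.32.0 - 68.154.63.255) does not contain 68.154.3.199
Longest matching prefix is /17 -> next hop DIST2.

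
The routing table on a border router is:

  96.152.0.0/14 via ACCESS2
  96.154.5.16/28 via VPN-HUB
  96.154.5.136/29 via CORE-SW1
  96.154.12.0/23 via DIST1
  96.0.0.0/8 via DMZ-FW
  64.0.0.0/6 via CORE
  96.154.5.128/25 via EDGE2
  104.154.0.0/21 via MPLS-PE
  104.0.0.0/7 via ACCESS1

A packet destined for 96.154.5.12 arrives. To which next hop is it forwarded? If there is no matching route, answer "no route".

ACCESS2

Routes whose prefix contains 96.154.5.12:
  96.0.0.0/8 (96.0.0.0 - 96.255.255.255) -> DMZ-FW
  96.152.0.0/14 (96.152.0.0 - 96.155.255.255) -> ACCESS2
More-specific entries that do NOT match:
  96.154.5.136/29 (96.154.5.136 - 96.154.5.143) does not contain 96.154.5.12
  96.154.5.16/28 (96.154.5.16 - 96.154.5.31) does not contain 96.154.5.12
  96.154.5.128/25 (96.154.5.128 - 96.154.5.255) does not contain 96.154.5.12
  96.154.12.0/23 (96.154.12.0 - 96.154.13.255) does not contain 96.154.5.12
  104.154.0.0/21 (104.154.0.0 - 104.154.7.255) does not contain 96.154.5.12
Longest matching prefix is /14 -> next hop ACCESS2.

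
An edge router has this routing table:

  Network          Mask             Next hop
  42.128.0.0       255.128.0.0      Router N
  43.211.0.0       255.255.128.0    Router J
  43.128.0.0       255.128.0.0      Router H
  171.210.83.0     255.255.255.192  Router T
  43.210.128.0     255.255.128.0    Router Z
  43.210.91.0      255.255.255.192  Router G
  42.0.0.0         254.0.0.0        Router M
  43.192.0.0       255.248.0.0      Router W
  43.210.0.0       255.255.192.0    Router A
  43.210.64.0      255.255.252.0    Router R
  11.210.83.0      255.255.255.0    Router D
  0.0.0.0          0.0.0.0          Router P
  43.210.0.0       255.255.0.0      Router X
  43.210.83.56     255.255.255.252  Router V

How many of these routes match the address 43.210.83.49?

4

Prefixes containing 43.210.83.49:
  0.0.0.0/0 (default, matches everything)
  42.0.0.0/7 (42.0.0.0 - 43.255.255.255)
  43.128.0.0/9 (43.128.0.0 - 43.255.255.255)
  43.210.0.0/16 (43.210.0.0 - 43.210.255.255)
Total matching entries: 4.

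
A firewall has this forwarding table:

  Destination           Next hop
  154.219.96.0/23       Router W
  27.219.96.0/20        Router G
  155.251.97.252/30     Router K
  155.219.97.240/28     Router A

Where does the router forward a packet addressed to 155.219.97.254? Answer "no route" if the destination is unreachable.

Router A

Routes whose prefix contains 155.219.97.254:
  155.219.97.240/28 (155.219.97.240 - 155.219.97.255) -> Router A
More-specific entries that do NOT match:
  155.251.97.252/30 (155.251.97.252 - 155.251.97.255) does not contain 155.219.97.254
Longest matching prefix is /28 -> next hop Router A.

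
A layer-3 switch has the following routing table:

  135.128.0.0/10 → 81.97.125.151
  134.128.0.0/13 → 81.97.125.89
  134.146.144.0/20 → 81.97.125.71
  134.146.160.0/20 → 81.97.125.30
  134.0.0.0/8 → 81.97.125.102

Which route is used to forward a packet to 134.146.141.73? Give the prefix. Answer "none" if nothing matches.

Entries matching 134.146.141.73:
  134.0.0.0/8 (134.0.0.0 - 134.255.255.255)
Most specific is 134.0.0.0/8.

134.0.0.0/8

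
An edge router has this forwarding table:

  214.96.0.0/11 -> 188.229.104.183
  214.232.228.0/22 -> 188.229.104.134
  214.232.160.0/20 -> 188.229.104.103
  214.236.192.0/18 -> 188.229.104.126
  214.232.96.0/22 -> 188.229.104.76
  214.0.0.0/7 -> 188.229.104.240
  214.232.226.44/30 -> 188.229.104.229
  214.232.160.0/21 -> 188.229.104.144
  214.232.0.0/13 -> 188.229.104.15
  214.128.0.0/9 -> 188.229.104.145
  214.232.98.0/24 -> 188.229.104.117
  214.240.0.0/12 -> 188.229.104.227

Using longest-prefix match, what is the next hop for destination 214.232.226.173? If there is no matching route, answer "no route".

Routes whose prefix contains 214.232.226.173:
  214.0.0.0/7 (214.0.0.0 - 215.255.255.255) -> 188.229.104.240
  214.128.0.0/9 (214.128.0.0 - 214.255.255.255) -> 188.229.104.145
  214.232.0.0/13 (214.232.0.0 - 214.239.255.255) -> 188.229.104.15
More-specific entries that do NOT match:
  214.232.226.44/30 (214.232.226.44 - 214.232.226.47) does not contain 214.232.226.173
  214.232.98.0/24 (214.232.98.0 - 214.232.98.255) does not contain 214.232.226.173
  214.232.228.0/22 (214.232.228.0 - 214.232.231.255) does not contain 214.232.226.173
  214.232.96.0/22 (214.232.96.0 - 214.232.99.255) does not contain 214.232.226.173
  214.232.160.0/21 (214.232.160.0 - 214.232.167.255) does not contain 214.232.226.173
  214.232.160.0/20 (214.232.160.0 - 214.232.175.255) does not contain 214.232.226.173
  214.236.192.0/18 (214.236.192.0 - 214.236.255.255) does not contain 214.232.226.173
Longest matching prefix is /13 -> next hop 188.229.104.15.

188.229.104.15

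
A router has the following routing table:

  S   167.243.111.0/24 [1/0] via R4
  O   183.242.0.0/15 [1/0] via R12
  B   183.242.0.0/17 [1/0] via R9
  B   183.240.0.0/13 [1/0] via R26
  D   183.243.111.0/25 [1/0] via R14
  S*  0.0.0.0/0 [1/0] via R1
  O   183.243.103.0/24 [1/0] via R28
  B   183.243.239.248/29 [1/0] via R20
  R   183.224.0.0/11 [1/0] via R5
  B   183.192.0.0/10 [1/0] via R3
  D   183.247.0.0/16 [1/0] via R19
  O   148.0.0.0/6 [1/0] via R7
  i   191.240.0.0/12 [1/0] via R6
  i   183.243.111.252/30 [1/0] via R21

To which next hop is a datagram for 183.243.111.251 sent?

Routes whose prefix contains 183.243.111.251:
  0.0.0.0/0 (default, matches everything) -> R1
  183.192.0.0/10 (183.192.0.0 - 183.255.255.255) -> R3
  183.224.0.0/11 (183.224.0.0 - 183.255.255.255) -> R5
  183.240.0.0/13 (183.240.0.0 - 183.247.255.255) -> R26
  183.242.0.0/15 (183.242.0.0 - 183.243.255.255) -> R12
More-specific entries that do NOT match:
  183.243.111.252/30 (183.243.111.252 - 183.243.111.255) does not contain 183.243.111.251
  183.243.239.248/29 (183.243.239.248 - 183.243.239.255) does not contain 183.243.111.251
  183.243.111.0/25 (183.243.111.0 - 183.243.111.127) does not contain 183.243.111.251
  167.243.111.0/24 (167.243.111.0 - 167.243.111.255) does not contain 183.243.111.251
  183.243.103.0/24 (183.243.103.0 - 183.243.103.255) does not contain 183.243.111.251
  183.242.0.0/17 (183.242.0.0 - 183.242.127.255) does not contain 183.243.111.251
  183.247.0.0/16 (183.247.0.0 - 183.247.255.255) does not contain 183.243.111.251
Longest matching prefix is /15 -> next hop R12.

R12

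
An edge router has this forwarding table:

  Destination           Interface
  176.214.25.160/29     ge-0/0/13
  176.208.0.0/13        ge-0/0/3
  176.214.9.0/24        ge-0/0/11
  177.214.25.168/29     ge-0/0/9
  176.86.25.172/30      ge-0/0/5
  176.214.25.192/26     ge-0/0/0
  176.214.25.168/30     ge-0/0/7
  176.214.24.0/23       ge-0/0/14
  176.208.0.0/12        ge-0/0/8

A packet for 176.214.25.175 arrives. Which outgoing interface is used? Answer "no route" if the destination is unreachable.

ge-0/0/14

Routes whose prefix contains 176.214.25.175:
  176.208.0.0/12 (176.208.0.0 - 176.223.255.255) -> ge-0/0/8
  176.208.0.0/13 (176.208.0.0 - 176.215.255.255) -> ge-0/0/3
  176.214.24.0/23 (176.214.24.0 - 176.214.25.255) -> ge-0/0/14
More-specific entries that do NOT match:
  176.86.25.172/30 (176.86.25.172 - 176.86.25.175) does not contain 176.214.25.175
  176.214.25.168/30 (176.214.25.168 - 176.214.25.171) does not contain 176.214.25.175
  176.214.25.160/29 (176.214.25.160 - 176.214.25.167) does not contain 176.214.25.175
  177.214.25.168/29 (177.214.25.168 - 177.214.25.175) does not contain 176.214.25.175
  176.214.25.192/26 (176.214.25.192 - 176.214.25.255) does not contain 176.214.25.175
  176.214.9.0/24 (176.214.9.0 - 176.214.9.255) does not contain 176.214.25.175
Longest matching prefix is /23 -> interface ge-0/0/14.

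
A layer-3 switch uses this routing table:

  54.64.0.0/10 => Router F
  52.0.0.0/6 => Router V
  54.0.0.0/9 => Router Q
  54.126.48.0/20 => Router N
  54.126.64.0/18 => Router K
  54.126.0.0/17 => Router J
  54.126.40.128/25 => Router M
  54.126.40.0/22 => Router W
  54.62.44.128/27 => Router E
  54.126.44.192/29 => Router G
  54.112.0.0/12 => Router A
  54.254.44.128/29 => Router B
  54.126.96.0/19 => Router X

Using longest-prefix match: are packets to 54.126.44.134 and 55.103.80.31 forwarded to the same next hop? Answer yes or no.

54.126.44.134: longest match 54.126.0.0/17 -> Router J
55.103.80.31: longest match 52.0.0.0/6 -> Router V

no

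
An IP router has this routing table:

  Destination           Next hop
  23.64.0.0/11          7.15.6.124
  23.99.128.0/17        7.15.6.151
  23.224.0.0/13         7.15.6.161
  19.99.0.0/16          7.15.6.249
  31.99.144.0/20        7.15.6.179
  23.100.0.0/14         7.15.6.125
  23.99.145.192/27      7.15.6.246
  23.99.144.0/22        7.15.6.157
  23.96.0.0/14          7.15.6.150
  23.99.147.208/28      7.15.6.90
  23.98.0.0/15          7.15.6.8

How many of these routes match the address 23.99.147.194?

4

Prefixes containing 23.99.147.194:
  23.96.0.0/14 (23.96.0.0 - 23.99.255.255)
  23.98.0.0/15 (23.98.0.0 - 23.99.255.255)
  23.99.128.0/17 (23.99.128.0 - 23.99.255.255)
  23.99.144.0/22 (23.99.144.0 - 23.99.147.255)
Total matching entries: 4.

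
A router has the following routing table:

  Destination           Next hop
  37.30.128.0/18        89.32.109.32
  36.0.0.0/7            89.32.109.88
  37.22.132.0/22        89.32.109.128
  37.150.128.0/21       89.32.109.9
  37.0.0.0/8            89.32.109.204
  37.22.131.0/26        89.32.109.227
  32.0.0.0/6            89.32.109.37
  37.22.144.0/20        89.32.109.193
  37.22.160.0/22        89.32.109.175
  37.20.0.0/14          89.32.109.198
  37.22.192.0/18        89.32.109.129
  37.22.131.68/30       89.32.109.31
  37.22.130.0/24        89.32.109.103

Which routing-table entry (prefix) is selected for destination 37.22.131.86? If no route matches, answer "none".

37.20.0.0/14

Entries matching 37.22.131.86:
  36.0.0.0/7 (36.0.0.0 - 37.255.255.255)
  37.0.0.0/8 (37.0.0.0 - 37.255.255.255)
  37.20.0.0/14 (37.20.0.0 - 37.23.255.255)
Most specific is 37.20.0.0/14.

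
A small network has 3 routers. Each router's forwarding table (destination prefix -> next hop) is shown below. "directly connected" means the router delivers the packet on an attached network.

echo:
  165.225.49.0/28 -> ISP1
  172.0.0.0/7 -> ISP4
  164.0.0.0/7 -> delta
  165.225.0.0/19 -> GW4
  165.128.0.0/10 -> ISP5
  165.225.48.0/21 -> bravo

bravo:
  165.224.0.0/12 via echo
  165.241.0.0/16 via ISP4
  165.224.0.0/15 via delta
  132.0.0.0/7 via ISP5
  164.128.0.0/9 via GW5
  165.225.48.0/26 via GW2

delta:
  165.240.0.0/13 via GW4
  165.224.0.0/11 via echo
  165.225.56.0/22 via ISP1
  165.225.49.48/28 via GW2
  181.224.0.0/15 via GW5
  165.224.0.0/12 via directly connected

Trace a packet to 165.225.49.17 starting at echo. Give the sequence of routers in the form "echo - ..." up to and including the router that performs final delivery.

At echo: longest match for 165.225.49.17 is 165.225.48.0/21 -> bravo
At bravo: longest match for 165.225.49.17 is 165.224.0.0/15 -> delta
At delta: longest match for 165.225.49.17 is 165.224.0.0/12 -> directly connected

echo - bravo - delta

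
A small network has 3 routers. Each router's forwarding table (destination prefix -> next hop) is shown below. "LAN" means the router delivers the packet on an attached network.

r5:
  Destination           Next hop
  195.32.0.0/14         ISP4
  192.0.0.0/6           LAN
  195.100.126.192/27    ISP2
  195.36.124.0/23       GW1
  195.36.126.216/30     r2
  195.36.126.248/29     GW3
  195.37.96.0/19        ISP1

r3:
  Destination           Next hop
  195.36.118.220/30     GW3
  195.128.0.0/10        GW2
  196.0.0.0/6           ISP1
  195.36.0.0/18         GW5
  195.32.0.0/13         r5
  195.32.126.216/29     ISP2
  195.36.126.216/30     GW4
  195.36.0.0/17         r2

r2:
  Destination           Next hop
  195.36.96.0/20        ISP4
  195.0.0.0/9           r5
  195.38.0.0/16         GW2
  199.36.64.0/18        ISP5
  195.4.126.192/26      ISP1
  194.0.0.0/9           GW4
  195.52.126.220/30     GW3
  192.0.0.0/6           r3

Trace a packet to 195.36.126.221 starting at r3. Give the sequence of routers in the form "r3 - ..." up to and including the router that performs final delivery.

At r3: longest match for 195.36.126.221 is 195.36.0.0/17 -> r2
At r2: longest match for 195.36.126.221 is 195.0.0.0/9 -> r5
At r5: longest match for 195.36.126.221 is 192.0.0.0/6 -> LAN

r3 - r2 - r5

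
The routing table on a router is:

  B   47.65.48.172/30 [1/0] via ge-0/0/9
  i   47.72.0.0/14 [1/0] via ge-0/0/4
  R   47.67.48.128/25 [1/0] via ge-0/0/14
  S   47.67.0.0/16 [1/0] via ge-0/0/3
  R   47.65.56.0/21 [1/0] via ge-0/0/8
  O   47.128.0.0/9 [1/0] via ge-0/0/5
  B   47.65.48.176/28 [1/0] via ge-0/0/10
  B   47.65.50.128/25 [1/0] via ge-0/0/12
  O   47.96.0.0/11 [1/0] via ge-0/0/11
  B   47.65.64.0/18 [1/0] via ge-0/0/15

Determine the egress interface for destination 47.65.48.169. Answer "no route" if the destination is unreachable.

no route

No entry's prefix contains 47.65.48.169; there is no default route.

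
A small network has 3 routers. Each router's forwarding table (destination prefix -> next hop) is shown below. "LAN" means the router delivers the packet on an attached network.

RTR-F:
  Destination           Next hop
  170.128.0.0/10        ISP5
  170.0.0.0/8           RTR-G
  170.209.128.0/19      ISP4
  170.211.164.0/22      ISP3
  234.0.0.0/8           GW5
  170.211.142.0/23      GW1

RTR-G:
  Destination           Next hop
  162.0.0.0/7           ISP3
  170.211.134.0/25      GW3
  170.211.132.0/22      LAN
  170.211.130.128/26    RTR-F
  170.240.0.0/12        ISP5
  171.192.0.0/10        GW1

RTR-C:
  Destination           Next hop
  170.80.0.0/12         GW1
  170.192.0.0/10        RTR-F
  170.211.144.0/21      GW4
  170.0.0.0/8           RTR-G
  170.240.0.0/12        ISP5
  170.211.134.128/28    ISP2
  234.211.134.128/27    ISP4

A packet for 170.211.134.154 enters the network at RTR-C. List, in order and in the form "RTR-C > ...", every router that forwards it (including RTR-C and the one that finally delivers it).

RTR-C > RTR-F > RTR-G

At RTR-C: longest match for 170.211.134.154 is 170.192.0.0/10 -> RTR-F
At RTR-F: longest match for 170.211.134.154 is 170.0.0.0/8 -> RTR-G
At RTR-G: longest match for 170.211.134.154 is 170.211.132.0/22 -> LAN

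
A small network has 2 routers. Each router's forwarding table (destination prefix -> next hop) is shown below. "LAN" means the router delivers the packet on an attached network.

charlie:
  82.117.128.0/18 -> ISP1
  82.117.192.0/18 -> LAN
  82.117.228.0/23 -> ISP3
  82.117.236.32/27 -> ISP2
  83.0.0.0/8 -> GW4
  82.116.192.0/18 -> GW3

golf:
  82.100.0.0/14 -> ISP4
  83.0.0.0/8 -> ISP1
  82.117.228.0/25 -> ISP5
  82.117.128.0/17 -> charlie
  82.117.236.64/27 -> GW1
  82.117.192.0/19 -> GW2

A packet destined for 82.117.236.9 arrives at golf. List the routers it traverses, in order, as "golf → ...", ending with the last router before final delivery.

At golf: longest match for 82.117.236.9 is 82.117.128.0/17 -> charlie
At charlie: longest match for 82.117.236.9 is 82.117.192.0/18 -> LAN

golf → charlie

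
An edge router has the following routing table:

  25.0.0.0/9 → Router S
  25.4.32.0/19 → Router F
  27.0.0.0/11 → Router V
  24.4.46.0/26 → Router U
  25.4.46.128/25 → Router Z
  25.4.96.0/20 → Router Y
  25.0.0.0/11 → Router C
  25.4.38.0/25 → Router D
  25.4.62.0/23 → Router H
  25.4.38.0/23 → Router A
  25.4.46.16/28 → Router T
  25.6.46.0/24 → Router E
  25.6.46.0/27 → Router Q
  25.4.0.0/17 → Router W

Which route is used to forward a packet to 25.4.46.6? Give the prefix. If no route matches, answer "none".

25.4.32.0/19

Entries matching 25.4.46.6:
  25.0.0.0/9 (25.0.0.0 - 25.127.255.255)
  25.0.0.0/11 (25.0.0.0 - 25.31.255.255)
  25.4.0.0/17 (25.4.0.0 - 25.4.127.255)
  25.4.32.0/19 (25.4.32.0 - 25.4.63.255)
Most specific is 25.4.32.0/19.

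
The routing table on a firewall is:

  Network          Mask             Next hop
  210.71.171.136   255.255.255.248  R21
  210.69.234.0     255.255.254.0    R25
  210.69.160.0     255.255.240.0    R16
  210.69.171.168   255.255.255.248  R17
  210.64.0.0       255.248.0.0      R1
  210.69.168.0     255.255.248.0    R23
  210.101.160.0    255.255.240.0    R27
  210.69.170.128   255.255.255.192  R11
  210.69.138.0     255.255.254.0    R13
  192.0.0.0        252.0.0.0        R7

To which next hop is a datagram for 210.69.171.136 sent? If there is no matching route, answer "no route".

R23

Routes whose prefix contains 210.69.171.136:
  210.64.0.0/13 (210.64.0.0 - 210.71.255.255) -> R1
  210.69.160.0/20 (210.69.160.0 - 210.69.175.255) -> R16
  210.69.168.0/21 (210.69.168.0 - 210.69.175.255) -> R23
More-specific entries that do NOT match:
  210.71.171.136/29 (210.71.171.136 - 210.71.171.143) does not contain 210.69.171.136
  210.69.171.168/29 (210.69.171.168 - 210.69.171.175) does not contain 210.69.171.136
  210.69.170.128/26 (210.69.170.128 - 210.69.170.191) does not contain 210.69.171.136
  210.69.234.0/23 (210.69.234.0 - 210.69.235.255) does not contain 210.69.171.136
  210.69.138.0/23 (210.69.138.0 - 210.69.139.255) does not contain 210.69.171.136
Longest matching prefix is /21 -> next hop R23.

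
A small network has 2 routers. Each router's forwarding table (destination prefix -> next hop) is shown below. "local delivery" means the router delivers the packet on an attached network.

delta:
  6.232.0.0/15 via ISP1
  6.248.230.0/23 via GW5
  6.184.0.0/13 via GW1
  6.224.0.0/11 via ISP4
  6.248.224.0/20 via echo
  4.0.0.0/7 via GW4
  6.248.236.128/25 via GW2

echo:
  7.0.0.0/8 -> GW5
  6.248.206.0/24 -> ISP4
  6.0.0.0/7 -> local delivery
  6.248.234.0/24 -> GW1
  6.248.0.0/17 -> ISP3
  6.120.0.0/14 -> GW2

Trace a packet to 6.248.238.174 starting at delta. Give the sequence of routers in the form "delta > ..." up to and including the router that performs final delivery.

At delta: longest match for 6.248.238.174 is 6.248.224.0/20 -> echo
At echo: longest match for 6.248.238.174 is 6.0.0.0/7 -> local delivery

delta > echo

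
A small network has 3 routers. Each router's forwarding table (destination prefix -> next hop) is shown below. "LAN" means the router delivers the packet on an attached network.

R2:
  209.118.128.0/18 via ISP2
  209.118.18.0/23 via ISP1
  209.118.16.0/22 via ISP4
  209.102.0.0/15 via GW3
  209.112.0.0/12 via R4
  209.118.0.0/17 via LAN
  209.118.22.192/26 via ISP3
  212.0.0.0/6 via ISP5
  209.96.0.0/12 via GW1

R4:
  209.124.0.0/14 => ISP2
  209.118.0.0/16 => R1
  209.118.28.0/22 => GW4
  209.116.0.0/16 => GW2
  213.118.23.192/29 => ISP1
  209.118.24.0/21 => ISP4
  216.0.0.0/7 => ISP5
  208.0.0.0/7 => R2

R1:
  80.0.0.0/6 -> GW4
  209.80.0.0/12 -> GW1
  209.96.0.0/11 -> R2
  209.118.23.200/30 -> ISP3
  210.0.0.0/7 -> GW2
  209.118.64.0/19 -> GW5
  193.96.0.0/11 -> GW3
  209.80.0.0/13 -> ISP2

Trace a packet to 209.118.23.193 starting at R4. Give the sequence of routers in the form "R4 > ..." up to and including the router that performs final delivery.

At R4: longest match for 209.118.23.193 is 209.118.0.0/16 -> R1
At R1: longest match for 209.118.23.193 is 209.96.0.0/11 -> R2
At R2: longest match for 209.118.23.193 is 209.118.0.0/17 -> LAN

R4 > R1 > R2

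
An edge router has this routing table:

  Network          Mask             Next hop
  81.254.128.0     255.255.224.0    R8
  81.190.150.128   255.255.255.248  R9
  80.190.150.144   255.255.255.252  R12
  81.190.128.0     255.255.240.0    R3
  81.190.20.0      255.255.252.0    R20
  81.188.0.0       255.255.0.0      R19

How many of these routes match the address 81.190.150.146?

0

No listed prefix contains 81.190.150.146.
Total matching entries: 0.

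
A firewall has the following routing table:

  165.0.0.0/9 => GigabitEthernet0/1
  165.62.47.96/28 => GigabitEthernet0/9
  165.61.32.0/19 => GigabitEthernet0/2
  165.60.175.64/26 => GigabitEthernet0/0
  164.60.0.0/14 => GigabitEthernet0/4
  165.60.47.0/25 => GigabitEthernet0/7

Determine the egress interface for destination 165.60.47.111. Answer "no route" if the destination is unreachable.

GigabitEthernet0/7

Routes whose prefix contains 165.60.47.111:
  165.0.0.0/9 (165.0.0.0 - 165.127.255.255) -> GigabitEthernet0/1
  165.60.47.0/25 (165.60.47.0 - 165.60.47.127) -> GigabitEthernet0/7
More-specific entries that do NOT match:
  165.62.47.96/28 (165.62.47.96 - 165.62.47.111) does not contain 165.60.47.111
  165.60.175.64/26 (165.60.175.64 - 165.60.175.127) does not contain 165.60.47.111
Longest matching prefix is /25 -> interface GigabitEthernet0/7.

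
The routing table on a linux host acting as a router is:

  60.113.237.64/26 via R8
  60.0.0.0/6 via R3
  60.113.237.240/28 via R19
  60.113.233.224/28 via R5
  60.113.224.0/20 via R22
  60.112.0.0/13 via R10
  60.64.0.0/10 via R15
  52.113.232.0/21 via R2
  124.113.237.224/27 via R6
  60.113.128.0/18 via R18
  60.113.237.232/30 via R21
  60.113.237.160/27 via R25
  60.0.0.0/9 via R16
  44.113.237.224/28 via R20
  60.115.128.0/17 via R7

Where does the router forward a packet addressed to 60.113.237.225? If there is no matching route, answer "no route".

Routes whose prefix contains 60.113.237.225:
  60.0.0.0/6 (60.0.0.0 - 63.255.255.255) -> R3
  60.0.0.0/9 (60.0.0.0 - 60.127.255.255) -> R16
  60.64.0.0/10 (60.64.0.0 - 60.127.255.255) -> R15
  60.112.0.0/13 (60.112.0.0 - 60.119.255.255) -> R10
  60.113.224.0/20 (60.113.224.0 - 60.113.239.255) -> R22
More-specific entries that do NOT match:
  60.113.237.232/30 (60.113.237.232 - 60.113.237.235) does not contain 60.113.237.225
  60.113.237.240/28 (60.113.237.240 - 60.113.237.255) does not contain 60.113.237.225
  60.113.233.224/28 (60.113.233.224 - 60.113.233.239) does not contain 60.113.237.225
  44.113.237.224/28 (44.113.237.224 - 44.113.237.239) does not contain 60.113.237.225
  124.113.237.224/27 (124.113.237.224 - 124.113.237.255) does not contain 60.113.237.225
  60.113.237.160/27 (60.113.237.160 - 60.113.237.191) does not contain 60.113.237.225
  60.113.237.64/26 (60.113.237.64 - 60.113.237.127) does not contain 60.113.237.225
  52.113.232.0/21 (52.113.232.0 - 52.113.239.255) does not contain 60.113.237.225
Longest matching prefix is /20 -> next hop R22.

R22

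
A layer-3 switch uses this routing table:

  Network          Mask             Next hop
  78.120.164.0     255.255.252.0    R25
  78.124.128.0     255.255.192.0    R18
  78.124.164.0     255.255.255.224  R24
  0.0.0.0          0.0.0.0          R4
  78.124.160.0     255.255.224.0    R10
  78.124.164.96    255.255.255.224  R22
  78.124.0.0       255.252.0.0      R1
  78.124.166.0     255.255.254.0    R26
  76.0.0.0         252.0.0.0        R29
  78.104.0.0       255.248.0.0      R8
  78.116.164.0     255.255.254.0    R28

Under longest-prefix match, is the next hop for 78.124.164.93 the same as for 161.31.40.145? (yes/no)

78.124.164.93: longest match 78.124.160.0/19 -> R10
161.31.40.145: longest match 0.0.0.0/0 -> R4

no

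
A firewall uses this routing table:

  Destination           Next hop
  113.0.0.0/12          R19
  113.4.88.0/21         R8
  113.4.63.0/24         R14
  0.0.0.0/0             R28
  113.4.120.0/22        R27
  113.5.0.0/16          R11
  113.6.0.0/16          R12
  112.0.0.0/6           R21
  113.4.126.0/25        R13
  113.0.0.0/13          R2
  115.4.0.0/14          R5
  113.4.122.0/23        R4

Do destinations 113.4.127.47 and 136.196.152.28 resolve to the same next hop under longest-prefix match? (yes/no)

no

113.4.127.47: longest match 113.0.0.0/13 -> R2
136.196.152.28: longest match 0.0.0.0/0 -> R28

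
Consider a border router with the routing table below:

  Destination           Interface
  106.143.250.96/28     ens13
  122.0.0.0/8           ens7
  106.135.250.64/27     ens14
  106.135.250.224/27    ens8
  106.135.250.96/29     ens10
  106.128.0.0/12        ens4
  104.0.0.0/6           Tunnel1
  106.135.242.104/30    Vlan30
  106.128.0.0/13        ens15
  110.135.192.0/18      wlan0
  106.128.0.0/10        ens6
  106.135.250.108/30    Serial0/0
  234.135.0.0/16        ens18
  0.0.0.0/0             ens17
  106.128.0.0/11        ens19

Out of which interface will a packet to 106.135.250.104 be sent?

Routes whose prefix contains 106.135.250.104:
  0.0.0.0/0 (default, matches everything) -> ens17
  104.0.0.0/6 (104.0.0.0 - 107.255.255.255) -> Tunnel1
  106.128.0.0/10 (106.128.0.0 - 106.191.255.255) -> ens6
  106.128.0.0/11 (106.128.0.0 - 106.159.255.255) -> ens19
  106.128.0.0/12 (106.128.0.0 - 106.143.255.255) -> ens4
  106.128.0.0/13 (106.128.0.0 - 106.135.255.255) -> ens15
More-specific entries that do NOT match:
  106.135.242.104/30 (106.135.242.104 - 106.135.242.107) does not contain 106.135.250.104
  106.135.250.108/30 (106.135.250.108 - 106.135.250.111) does not contain 106.135.250.104
  106.135.250.96/29 (106.135.250.96 - 106.135.250.103) does not contain 106.135.250.104
  106.143.250.96/28 (106.143.250.96 - 106.143.250.111) does not contain 106.135.250.104
  106.135.250.64/27 (106.135.250.64 - 106.135.250.95) does not contain 106.135.250.104
  106.135.250.224/27 (106.135.250.224 - 106.135.250.255) does not contain 106.135.250.104
  110.135.192.0/18 (110.135.192.0 - 110.135.255.255) does not contain 106.135.250.104
  234.135.0.0/16 (234.135.0.0 - 234.135.255.255) does not contain 106.135.250.104
Longest matching prefix is /13 -> interface ens15.

ens15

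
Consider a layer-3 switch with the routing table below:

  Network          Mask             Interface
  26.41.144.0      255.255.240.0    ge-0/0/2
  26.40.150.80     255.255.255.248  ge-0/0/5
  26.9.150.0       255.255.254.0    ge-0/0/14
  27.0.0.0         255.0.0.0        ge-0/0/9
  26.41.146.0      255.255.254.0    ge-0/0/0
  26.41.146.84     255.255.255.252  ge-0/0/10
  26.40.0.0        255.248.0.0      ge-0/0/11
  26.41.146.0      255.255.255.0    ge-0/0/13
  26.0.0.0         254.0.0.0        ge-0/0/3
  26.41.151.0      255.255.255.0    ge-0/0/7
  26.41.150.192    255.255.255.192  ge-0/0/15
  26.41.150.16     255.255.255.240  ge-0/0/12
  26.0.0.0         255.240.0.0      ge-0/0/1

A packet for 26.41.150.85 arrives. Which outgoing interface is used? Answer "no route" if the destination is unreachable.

Routes whose prefix contains 26.41.150.85:
  26.0.0.0/7 (26.0.0.0 - 27.255.255.255) -> ge-0/0/3
  26.40.0.0/13 (26.40.0.0 - 26.47.255.255) -> ge-0/0/11
  26.41.144.0/20 (26.41.144.0 - 26.41.159.255) -> ge-0/0/2
More-specific entries that do NOT match:
  26.41.146.84/30 (26.41.146.84 - 26.41.146.87) does not contain 26.41.150.85
  26.40.150.80/29 (26.40.150.80 - 26.40.150.87) does not contain 26.41.150.85
  26.41.150.16/28 (26.41.150.16 - 26.41.150.31) does not contain 26.41.150.85
  26.41.150.192/26 (26.41.150.192 - 26.41.150.255) does not contain 26.41.150.85
  26.41.146.0/24 (26.41.146.0 - 26.41.146.255) does not contain 26.41.150.85
  26.41.151.0/24 (26.41.151.0 - 26.41.151.255) does not contain 26.41.150.85
  26.9.150.0/23 (26.9.150.0 - 26.9.151.255) does not contain 26.41.150.85
  26.41.146.0/23 (26.41.146.0 - 26.41.147.255) does not contain 26.41.150.85
Longest matching prefix is /20 -> interface ge-0/0/2.

ge-0/0/2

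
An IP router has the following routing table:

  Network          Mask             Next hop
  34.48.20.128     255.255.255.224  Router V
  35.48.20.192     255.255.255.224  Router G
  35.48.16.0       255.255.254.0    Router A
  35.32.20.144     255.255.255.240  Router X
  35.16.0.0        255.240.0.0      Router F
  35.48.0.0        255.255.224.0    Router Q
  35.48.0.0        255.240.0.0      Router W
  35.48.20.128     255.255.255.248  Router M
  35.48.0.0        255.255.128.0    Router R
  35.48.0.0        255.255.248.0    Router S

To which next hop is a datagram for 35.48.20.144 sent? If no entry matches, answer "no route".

Routes whose prefix contains 35.48.20.144:
  35.48.0.0/12 (35.48.0.0 - 35.63.255.255) -> Router W
  35.48.0.0/17 (35.48.0.0 - 35.48.127.255) -> Router R
  35.48.0.0/19 (35.48.0.0 - 35.48.31.255) -> Router Q
More-specific entries that do NOT match:
  35.48.20.128/29 (35.48.20.128 - 35.48.20.135) does not contain 35.48.20.144
  35.32.20.144/28 (35.32.20.144 - 35.32.20.159) does not contain 35.48.20.144
  34.48.20.128/27 (34.48.20.128 - 34.48.20.159) does not contain 35.48.20.144
  35.48.20.192/27 (35.48.20.192 - 35.48.20.223) does not contain 35.48.20.144
  35.48.16.0/23 (35.48.16.0 - 35.48.17.255) does not contain 35.48.20.144
  35.48.0.0/21 (35.48.0.0 - 35.48.7.255) does not contain 35.48.20.144
Longest matching prefix is /19 -> next hop Router Q.

Router Q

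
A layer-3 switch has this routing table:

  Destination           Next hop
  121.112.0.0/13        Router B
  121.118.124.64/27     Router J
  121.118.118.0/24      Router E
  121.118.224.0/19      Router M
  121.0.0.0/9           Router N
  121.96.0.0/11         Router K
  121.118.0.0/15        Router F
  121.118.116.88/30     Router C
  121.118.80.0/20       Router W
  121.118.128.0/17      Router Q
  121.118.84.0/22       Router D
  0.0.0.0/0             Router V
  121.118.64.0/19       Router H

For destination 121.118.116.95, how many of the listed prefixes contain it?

Prefixes containing 121.118.116.95:
  0.0.0.0/0 (default, matches everything)
  121.0.0.0/9 (121.0.0.0 - 121.127.255.255)
  121.96.0.0/11 (121.96.0.0 - 121.127.255.255)
  121.112.0.0/13 (121.112.0.0 - 121.119.255.255)
  121.118.0.0/15 (121.118.0.0 - 121.119.255.255)
Total matching entries: 5.

5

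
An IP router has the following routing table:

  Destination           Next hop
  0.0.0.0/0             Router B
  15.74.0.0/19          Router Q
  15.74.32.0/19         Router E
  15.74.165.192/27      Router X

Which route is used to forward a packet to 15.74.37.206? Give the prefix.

15.74.32.0/19

Entries matching 15.74.37.206:
  0.0.0.0/0 (default, matches everything)
  15.74.32.0/19 (15.74.32.0 - 15.74.63.255)
Most specific is 15.74.32.0/19.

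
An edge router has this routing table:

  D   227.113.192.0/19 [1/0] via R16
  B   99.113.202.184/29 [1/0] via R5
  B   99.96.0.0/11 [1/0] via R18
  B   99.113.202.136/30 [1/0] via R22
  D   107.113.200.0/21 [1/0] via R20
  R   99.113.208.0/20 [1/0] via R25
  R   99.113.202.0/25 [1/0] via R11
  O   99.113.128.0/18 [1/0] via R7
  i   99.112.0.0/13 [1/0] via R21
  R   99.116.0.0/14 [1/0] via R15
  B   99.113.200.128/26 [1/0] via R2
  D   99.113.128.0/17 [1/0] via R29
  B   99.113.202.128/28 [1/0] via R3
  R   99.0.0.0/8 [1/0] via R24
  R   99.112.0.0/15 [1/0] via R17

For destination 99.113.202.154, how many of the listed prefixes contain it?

Prefixes containing 99.113.202.154:
  99.0.0.0/8 (99.0.0.0 - 99.255.255.255)
  99.96.0.0/11 (99.96.0.0 - 99.127.255.255)
  99.112.0.0/13 (99.112.0.0 - 99.119.255.255)
  99.112.0.0/15 (99.112.0.0 - 99.113.255.255)
  99.113.128.0/17 (99.113.128.0 - 99.113.255.255)
Total matching entries: 5.

5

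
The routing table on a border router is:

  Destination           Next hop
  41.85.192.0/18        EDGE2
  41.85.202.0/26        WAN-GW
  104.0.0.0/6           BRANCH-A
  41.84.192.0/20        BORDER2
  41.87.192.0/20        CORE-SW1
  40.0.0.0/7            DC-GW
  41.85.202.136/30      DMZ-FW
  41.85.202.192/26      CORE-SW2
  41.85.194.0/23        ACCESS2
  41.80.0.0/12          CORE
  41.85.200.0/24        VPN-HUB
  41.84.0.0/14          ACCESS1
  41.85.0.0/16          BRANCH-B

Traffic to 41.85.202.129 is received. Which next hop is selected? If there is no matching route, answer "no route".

EDGE2

Routes whose prefix contains 41.85.202.129:
  40.0.0.0/7 (40.0.0.0 - 41.255.255.255) -> DC-GW
  41.80.0.0/12 (41.80.0.0 - 41.95.255.255) -> CORE
  41.84.0.0/14 (41.84.0.0 - 41.87.255.255) -> ACCESS1
  41.85.0.0/16 (41.85.0.0 - 41.85.255.255) -> BRANCH-B
  41.85.192.0/18 (41.85.192.0 - 41.85.255.255) -> EDGE2
More-specific entries that do NOT match:
  41.85.202.136/30 (41.85.202.136 - 41.85.202.139) does not contain 41.85.202.129
  41.85.202.0/26 (41.85.202.0 - 41.85.202.63) does not contain 41.85.202.129
  41.85.202.192/26 (41.85.202.192 - 41.85.202.255) does not contain 41.85.202.129
  41.85.200.0/24 (41.85.200.0 - 41.85.200.255) does not contain 41.85.202.129
  41.85.194.0/23 (41.85.194.0 - 41.85.195.255) does not contain 41.85.202.129
  41.84.192.0/20 (41.84.192.0 - 41.84.207.255) does not contain 41.85.202.129
  41.87.192.0/20 (41.87.192.0 - 41.87.207.255) does not contain 41.85.202.129
Longest matching prefix is /18 -> next hop EDGE2.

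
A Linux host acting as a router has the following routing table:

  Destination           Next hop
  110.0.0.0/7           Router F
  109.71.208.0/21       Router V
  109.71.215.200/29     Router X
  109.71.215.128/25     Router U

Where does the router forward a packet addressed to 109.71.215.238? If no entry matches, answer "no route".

Router U

Routes whose prefix contains 109.71.215.238:
  109.71.208.0/21 (109.71.208.0 - 109.71.215.255) -> Router V
  109.71.215.128/25 (109.71.215.128 - 109.71.215.255) -> Router U
More-specific entries that do NOT match:
  109.71.215.200/29 (109.71.215.200 - 109.71.215.207) does not contain 109.71.215.238
Longest matching prefix is /25 -> next hop Router U.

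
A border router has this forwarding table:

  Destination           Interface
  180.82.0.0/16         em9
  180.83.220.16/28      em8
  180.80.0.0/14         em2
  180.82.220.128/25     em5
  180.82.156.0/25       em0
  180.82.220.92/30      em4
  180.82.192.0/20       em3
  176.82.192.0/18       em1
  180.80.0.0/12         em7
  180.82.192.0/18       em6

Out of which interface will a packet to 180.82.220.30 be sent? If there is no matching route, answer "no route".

Routes whose prefix contains 180.82.220.30:
  180.80.0.0/12 (180.80.0.0 - 180.95.255.255) -> em7
  180.80.0.0/14 (180.80.0.0 - 180.83.255.255) -> em2
  180.82.0.0/16 (180.82.0.0 - 180.82.255.255) -> em9
  180.82.192.0/18 (180.82.192.0 - 180.82.255.255) -> em6
More-specific entries that do NOT match:
  180.82.220.92/30 (180.82.220.92 - 180.82.220.95) does not contain 180.82.220.30
  180.83.220.16/28 (180.83.220.16 - 180.83.220.31) does not contain 180.82.220.30
  180.82.220.128/25 (180.82.220.128 - 180.82.220.255) does not contain 180.82.220.30
  180.82.156.0/25 (180.82.156.0 - 180.82.156.127) does not contain 180.82.220.30
  180.82.192.0/20 (180.82.192.0 - 180.82.207.255) does not contain 180.82.220.30
Longest matching prefix is /18 -> interface em6.

em6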